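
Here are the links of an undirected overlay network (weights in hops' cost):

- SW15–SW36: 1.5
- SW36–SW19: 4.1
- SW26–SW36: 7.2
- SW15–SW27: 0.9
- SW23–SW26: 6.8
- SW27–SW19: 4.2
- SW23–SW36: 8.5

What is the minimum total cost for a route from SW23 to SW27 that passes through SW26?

Best SW23 to SW26: SW23 → SW26 costing 6.8
Best SW26 to SW27: SW26 → SW36 → SW15 → SW27 costing 9.6
Total via SW26: 6.8 + 9.6 = 16.4 hops' cost.

16.4 hops' cost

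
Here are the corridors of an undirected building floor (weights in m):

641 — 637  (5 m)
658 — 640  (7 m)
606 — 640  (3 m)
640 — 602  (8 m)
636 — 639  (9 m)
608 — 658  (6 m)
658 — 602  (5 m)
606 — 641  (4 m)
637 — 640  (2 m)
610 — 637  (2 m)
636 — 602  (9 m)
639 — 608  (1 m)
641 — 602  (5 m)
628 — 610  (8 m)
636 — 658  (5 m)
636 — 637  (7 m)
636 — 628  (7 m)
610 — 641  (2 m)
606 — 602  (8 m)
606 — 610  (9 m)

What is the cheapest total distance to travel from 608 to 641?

Candidate routes:
608 → 658 → 602 → 641: 6+5+5 = 16
608 → 658 → 640 → 637 → 610 → 641: 6+7+2+2+2 = 19
The minimum is 16 m via 608 → 658 → 602 → 641.

16 m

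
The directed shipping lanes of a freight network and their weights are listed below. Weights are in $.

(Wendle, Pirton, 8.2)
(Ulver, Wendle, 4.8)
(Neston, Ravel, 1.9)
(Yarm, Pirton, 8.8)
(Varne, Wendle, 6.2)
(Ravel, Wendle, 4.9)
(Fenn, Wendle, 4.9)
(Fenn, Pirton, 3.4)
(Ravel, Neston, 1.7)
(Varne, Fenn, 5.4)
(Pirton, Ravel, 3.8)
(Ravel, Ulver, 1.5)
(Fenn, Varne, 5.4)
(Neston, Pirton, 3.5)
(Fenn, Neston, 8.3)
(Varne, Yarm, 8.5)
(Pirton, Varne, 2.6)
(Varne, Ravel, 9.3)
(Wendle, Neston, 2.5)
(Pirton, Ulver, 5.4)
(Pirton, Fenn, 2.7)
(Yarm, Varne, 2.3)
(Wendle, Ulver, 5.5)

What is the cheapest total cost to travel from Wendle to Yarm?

$17.1

Shortest distances from Wendle:
Wendle: 0
Neston: 2.5  (via Wendle)
Ravel: 4.4  (via Neston)
Ulver: 5.5  (via Wendle)
Pirton: 6  (via Neston)
Varne: 8.6  (via Pirton)
Fenn: 8.7  (via Pirton)
Yarm: 17.1  (via Varne)
Shortest route: Wendle–Neston–Pirton–Varne–Yarm = $17.1.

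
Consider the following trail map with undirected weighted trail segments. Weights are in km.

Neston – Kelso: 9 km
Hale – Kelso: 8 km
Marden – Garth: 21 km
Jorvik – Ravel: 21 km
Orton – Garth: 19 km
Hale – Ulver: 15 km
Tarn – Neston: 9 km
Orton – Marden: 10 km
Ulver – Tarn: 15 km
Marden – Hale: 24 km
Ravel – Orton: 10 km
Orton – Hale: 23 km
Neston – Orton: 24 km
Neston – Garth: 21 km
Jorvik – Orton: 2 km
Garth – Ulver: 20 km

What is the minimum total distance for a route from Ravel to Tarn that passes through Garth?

Shortest Ravel→Garth: Ravel–Orton–Garth = 29
Shortest Garth→Tarn: Garth–Neston–Tarn = 30
Total via Garth: 29 + 30 = 59 km.

59 km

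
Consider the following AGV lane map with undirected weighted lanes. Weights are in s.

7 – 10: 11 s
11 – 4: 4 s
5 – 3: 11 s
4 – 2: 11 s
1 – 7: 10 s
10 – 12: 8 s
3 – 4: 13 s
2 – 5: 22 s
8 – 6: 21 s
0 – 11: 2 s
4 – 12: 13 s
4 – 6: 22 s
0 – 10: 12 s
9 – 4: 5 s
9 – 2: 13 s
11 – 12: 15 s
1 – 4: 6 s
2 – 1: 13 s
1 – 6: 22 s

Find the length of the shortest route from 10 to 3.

Candidate routes:
10 → 12 → 11 → 4 → 3: 8+15+4+13 = 40
10 → 0 → 11 → 4 → 3: 12+2+4+13 = 31
10 → 7 → 1 → 4 → 3: 11+10+6+13 = 40
10 → 12 → 4 → 3: 8+13+13 = 34
Cheapest is 10 → 0 → 11 → 4 → 3 at 31 s.

31 s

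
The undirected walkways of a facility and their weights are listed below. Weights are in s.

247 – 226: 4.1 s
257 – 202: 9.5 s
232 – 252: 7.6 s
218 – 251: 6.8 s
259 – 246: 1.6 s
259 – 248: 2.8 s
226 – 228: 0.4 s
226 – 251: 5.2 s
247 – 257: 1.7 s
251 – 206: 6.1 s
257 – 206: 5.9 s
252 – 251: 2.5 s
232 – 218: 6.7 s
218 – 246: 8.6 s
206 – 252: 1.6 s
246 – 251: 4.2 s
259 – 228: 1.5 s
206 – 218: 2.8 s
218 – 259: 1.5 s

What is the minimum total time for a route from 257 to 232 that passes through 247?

15.9 s

Shortest 257→247: 257 → 247 = 1.7
Shortest 247→232: 247 → 226 → 228 → 259 → 218 → 232 = 14.2
Total via 247: 1.7 + 14.2 = 15.9 s.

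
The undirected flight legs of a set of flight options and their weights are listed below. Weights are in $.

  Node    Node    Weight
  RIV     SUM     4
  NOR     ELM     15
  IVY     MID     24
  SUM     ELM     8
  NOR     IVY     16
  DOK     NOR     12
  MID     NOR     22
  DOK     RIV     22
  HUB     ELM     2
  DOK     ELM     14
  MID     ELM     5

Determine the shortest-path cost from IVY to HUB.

Shortest distances from IVY:
IVY: 0
NOR: 16  (via IVY)
MID: 24  (via IVY)
DOK: 28  (via NOR)
ELM: 29  (via MID)
HUB: 31  (via ELM)
Shortest route: IVY → MID → ELM → HUB = $31.

$31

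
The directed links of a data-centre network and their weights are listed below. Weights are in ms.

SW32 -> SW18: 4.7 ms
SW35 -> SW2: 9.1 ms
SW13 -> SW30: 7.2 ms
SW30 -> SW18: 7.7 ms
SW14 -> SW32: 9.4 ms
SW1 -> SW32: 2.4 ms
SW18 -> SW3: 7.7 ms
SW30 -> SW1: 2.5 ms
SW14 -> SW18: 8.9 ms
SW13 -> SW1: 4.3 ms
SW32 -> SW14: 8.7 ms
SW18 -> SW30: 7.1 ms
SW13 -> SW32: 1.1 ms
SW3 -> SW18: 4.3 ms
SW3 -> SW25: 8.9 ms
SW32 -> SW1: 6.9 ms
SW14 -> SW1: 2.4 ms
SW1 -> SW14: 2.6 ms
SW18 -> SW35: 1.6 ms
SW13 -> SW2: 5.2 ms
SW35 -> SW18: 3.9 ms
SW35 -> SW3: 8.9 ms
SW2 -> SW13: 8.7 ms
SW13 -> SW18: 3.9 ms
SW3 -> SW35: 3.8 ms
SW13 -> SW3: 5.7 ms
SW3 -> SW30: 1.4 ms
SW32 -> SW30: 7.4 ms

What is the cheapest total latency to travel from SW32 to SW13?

24.1 ms

Enumerating some paths:
SW32 → SW30 → SW18 → SW35 → SW2 → SW13: 7.4+7.7+1.6+9.1+8.7 = 34.5
SW32 → SW18 → SW3 → SW35 → SW2 → SW13: 4.7+7.7+3.8+9.1+8.7 = 34
SW32 → SW18 → SW35 → SW2 → SW13: 4.7+1.6+9.1+8.7 = 24.1
The minimum is 24.1 ms via SW32 → SW18 → SW35 → SW2 → SW13.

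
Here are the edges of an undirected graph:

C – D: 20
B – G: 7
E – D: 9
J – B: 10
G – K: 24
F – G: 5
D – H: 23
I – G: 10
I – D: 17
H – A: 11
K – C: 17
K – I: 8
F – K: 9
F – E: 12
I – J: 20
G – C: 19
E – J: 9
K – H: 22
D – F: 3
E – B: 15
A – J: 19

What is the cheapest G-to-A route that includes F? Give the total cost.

42

Best G to F: G–F costing 5
Best F to A: F–D–H–A costing 37
Total via F: 5 + 37 = 42.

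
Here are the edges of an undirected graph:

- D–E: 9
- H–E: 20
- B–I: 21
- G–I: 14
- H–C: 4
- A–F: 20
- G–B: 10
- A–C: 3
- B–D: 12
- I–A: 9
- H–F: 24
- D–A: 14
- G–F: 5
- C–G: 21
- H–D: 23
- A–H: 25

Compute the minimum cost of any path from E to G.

31

Compare a few routes:
E → D → B → G: 9+12+10 = 31
E → H → C → G: 20+4+21 = 45
The minimum is 31 via E → D → B → G.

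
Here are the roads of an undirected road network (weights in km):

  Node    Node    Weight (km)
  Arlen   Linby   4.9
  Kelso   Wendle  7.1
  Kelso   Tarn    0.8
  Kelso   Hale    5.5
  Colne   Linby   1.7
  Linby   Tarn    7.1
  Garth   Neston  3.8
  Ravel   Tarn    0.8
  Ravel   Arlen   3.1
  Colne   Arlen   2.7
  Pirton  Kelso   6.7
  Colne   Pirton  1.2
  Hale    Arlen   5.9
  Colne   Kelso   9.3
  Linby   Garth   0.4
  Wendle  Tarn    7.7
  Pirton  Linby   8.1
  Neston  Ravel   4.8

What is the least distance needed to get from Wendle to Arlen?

11.6 km

Compare a few routes:
Wendle–Tarn–Ravel–Arlen: 7.7+0.8+3.1 = 11.6
Wendle–Kelso–Tarn–Ravel–Arlen: 7.1+0.8+0.8+3.1 = 11.8
Wendle–Kelso–Pirton–Colne–Arlen: 7.1+6.7+1.2+2.7 = 17.7
Cheapest is Wendle–Tarn–Ravel–Arlen at 11.6 km.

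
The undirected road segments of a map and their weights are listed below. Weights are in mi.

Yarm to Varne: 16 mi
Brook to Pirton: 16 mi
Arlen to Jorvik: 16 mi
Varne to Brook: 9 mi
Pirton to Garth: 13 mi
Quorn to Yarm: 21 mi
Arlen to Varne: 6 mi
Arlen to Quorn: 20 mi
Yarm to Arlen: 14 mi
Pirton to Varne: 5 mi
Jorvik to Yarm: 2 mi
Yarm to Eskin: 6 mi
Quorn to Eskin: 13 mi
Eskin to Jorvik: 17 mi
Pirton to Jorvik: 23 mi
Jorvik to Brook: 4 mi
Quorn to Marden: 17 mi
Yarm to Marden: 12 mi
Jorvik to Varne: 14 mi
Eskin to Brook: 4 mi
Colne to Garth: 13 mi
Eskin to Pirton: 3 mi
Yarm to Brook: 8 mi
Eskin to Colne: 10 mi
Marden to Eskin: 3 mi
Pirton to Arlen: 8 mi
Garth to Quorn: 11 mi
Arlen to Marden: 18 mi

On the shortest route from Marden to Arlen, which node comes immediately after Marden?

Eskin

Enumerating some paths:
Marden - Eskin - Pirton - Arlen: 3+3+8 = 14
Marden - Eskin - Pirton - Varne - Arlen: 3+3+5+6 = 17
Marden - Arlen: 18 = 18
The minimum is 14 mi via Marden - Eskin - Pirton - Arlen.
So from Marden the first move is to Eskin.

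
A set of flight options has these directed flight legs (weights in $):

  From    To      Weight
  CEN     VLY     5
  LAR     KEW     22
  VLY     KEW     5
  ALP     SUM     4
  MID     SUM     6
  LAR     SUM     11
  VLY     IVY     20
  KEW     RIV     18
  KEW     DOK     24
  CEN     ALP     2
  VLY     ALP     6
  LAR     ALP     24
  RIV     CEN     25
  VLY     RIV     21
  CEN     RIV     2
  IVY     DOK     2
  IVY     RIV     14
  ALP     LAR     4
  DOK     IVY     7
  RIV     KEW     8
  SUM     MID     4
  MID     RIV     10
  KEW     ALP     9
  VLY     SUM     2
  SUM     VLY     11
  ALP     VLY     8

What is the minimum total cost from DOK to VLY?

$46

Running Dijkstra from DOK:
DOK: 0
IVY: 7  (via DOK)
RIV: 21  (via IVY)
KEW: 29  (via RIV)
ALP: 38  (via KEW)
LAR: 42  (via ALP)
SUM: 42  (via ALP)
MID: 46  (via SUM)
VLY: 46  (via ALP)
Shortest route: DOK–IVY–RIV–KEW–ALP–VLY = $46.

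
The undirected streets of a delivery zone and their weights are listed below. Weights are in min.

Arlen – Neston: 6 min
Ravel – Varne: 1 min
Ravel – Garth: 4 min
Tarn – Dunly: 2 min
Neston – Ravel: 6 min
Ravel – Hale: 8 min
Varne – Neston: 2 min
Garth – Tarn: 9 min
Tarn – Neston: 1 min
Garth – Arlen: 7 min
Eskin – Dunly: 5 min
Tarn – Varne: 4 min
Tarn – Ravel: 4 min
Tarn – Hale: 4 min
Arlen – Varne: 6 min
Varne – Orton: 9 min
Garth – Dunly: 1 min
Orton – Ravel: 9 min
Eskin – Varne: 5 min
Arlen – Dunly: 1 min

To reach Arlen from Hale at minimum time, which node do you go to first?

Tarn

Compare a few routes:
Hale - Tarn - Neston - Varne - Arlen: 4+1+2+6 = 13
Hale - Tarn - Dunly - Arlen: 4+2+1 = 7
Hale - Ravel - Garth - Dunly - Arlen: 8+4+1+1 = 14
Hale - Tarn - Neston - Arlen: 4+1+6 = 11
The minimum is 7 min via Hale - Tarn - Dunly - Arlen.
So from Hale the first move is to Tarn.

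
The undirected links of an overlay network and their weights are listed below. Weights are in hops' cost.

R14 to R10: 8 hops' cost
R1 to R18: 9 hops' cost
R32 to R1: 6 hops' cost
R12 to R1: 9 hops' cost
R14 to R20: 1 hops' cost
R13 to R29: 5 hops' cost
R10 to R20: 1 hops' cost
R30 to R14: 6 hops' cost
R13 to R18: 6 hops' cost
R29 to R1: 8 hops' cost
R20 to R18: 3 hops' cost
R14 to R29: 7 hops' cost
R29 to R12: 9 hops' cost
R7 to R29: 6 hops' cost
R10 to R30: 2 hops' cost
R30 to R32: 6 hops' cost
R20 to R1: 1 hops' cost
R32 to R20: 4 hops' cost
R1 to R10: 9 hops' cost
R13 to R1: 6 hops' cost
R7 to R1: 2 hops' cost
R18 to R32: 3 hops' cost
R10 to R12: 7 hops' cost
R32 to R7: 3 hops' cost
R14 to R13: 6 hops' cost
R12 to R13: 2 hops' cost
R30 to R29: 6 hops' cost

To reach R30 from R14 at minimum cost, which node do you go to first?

Compare a few routes:
R14 → R10 → R30: 8+2 = 10
R14 → R20 → R10 → R30: 1+1+2 = 4
R14 → R30: 6 = 6
Cheapest is R14 → R20 → R10 → R30 at 4 hops' cost.
So from R14 the first move is to R20.

R20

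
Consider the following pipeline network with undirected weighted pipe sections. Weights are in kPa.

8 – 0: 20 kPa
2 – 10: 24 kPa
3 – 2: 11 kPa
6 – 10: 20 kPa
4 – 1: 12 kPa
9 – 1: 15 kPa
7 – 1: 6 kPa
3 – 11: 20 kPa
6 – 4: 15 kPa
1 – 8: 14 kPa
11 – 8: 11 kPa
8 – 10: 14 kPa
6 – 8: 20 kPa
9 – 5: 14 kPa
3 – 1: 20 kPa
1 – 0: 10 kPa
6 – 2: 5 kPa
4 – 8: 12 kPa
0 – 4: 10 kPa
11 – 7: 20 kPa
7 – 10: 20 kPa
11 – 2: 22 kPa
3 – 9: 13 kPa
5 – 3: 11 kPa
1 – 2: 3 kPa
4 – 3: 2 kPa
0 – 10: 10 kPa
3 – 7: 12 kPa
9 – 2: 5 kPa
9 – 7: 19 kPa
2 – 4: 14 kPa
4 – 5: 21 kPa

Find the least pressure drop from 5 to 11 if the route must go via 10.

Shortest 5→10: 5 → 3 → 4 → 0 → 10 = 33
Best 10 to 11: 10 → 8 → 11 costing 25
Total via 10: 33 + 25 = 58 kPa.

58 kPa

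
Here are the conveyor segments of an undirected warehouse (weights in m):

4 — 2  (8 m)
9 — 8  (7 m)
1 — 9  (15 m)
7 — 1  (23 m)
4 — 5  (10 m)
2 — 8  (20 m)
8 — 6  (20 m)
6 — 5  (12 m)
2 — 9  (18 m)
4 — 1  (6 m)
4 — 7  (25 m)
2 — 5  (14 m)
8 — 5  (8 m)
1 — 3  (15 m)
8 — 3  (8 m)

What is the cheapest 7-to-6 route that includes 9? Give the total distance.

65 m

Best 7 to 9: 7 → 1 → 9 costing 38
Shortest 9→6: 9 → 8 → 6 = 27
Total via 9: 38 + 27 = 65 m.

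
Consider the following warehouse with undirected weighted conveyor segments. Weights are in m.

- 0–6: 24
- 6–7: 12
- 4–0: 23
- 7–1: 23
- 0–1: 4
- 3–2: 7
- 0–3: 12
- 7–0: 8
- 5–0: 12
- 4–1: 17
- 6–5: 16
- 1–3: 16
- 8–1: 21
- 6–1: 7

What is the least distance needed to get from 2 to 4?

Running Dijkstra from 2:
2: 0
3: 7  (via 2)
0: 19  (via 3)
1: 23  (via 3)
7: 27  (via 0)
6: 30  (via 1)
5: 31  (via 0)
4: 40  (via 1)
Shortest route: 2 → 3 → 1 → 4 = 40 m.

40 m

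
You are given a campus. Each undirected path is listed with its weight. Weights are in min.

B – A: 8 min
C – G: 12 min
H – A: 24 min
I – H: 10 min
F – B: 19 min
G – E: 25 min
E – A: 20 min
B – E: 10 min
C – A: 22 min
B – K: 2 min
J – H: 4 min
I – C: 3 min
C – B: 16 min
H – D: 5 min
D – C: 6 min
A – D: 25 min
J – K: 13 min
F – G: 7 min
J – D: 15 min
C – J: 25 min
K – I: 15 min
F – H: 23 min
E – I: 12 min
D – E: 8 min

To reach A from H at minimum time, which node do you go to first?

A

Enumerating some paths:
H - A: 24 = 24
H - J - K - B - A: 4+13+2+8 = 27
H - D - A: 5+25 = 30
The minimum is 24 min via H - A.
So from H the first move is to A.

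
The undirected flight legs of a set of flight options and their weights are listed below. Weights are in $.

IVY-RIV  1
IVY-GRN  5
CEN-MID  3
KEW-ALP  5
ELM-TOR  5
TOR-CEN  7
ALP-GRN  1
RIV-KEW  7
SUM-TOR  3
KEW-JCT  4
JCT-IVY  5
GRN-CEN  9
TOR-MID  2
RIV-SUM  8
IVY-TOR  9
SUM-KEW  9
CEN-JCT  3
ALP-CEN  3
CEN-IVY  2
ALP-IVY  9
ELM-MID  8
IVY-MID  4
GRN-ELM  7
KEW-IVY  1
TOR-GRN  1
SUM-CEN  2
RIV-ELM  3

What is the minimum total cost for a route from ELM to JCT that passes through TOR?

Best ELM to TOR: ELM → TOR costing 5
Best TOR to JCT: TOR → GRN → ALP → CEN → JCT costing 8
Total via TOR: 5 + 8 = $13.

$13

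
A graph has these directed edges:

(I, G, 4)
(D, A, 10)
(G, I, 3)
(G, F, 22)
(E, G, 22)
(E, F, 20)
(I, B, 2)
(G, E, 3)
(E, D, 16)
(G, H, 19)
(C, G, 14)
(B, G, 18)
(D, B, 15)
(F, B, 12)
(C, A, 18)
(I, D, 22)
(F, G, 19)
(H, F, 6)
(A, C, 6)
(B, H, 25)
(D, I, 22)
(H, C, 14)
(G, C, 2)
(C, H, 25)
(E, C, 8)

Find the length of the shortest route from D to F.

Enumerating some paths:
D → I → G → E → F: 22+4+3+20 = 49
D → B → H → F: 15+25+6 = 46
D → A → C → H → F: 10+6+25+6 = 47
D → I → G → F: 22+4+22 = 48
Cheapest is D → B → H → F at 46.

46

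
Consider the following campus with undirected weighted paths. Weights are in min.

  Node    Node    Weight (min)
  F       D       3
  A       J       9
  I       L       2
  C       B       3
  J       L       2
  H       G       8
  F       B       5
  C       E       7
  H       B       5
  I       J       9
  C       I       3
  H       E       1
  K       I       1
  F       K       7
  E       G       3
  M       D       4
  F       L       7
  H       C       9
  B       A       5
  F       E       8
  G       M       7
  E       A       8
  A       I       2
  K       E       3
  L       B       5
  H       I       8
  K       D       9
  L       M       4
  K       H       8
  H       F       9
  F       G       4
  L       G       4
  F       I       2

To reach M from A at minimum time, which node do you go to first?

I

Enumerating some paths:
A - I - F - D - M: 2+2+3+4 = 11
A - J - L - M: 9+2+4 = 15
A - B - L - M: 5+5+4 = 14
A - I - L - M: 2+2+4 = 8
Cheapest is A - I - L - M at 8 min.
So from A the first move is to I.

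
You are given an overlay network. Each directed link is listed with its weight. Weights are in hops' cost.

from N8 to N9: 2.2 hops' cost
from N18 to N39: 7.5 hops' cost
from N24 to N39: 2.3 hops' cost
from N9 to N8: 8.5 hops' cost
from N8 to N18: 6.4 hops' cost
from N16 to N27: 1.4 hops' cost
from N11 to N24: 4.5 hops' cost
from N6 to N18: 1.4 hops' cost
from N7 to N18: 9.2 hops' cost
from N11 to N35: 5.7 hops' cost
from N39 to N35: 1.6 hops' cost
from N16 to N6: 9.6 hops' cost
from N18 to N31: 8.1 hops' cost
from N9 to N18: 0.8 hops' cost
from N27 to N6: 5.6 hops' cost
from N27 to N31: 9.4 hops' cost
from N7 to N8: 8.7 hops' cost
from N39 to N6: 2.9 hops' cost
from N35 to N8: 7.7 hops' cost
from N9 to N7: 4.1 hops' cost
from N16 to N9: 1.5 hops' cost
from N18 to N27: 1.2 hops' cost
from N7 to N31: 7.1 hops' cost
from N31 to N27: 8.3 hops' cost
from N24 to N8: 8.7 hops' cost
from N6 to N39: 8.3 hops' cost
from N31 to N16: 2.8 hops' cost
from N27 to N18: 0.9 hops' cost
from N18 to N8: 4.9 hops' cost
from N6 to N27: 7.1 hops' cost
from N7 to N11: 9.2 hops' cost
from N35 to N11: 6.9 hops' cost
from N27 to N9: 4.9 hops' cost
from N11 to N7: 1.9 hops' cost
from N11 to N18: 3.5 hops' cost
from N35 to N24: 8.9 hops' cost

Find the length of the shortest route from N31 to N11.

Running Dijkstra from N31:
N31: 0
N16: 2.8  (via N31)
N27: 4.2  (via N16)
N9: 4.3  (via N16)
N18: 5.1  (via N27)
N7: 8.4  (via N9)
N6: 9.8  (via N27)
N8: 10  (via N18)
N39: 12.6  (via N18)
N35: 14.2  (via N39)
N11: 17.6  (via N7)
Shortest route: N31 → N16 → N9 → N7 → N11 = 17.6 hops' cost.

17.6 hops' cost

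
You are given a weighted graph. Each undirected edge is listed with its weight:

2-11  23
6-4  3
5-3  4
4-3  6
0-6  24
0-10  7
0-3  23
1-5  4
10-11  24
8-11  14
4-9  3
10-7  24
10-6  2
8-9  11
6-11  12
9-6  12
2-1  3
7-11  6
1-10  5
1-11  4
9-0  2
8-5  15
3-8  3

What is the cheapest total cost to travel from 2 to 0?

Shortest distances from 2:
2: 0
1: 3  (via 2)
5: 7  (via 1)
11: 7  (via 1)
10: 8  (via 1)
6: 10  (via 10)
3: 11  (via 5)
4: 13  (via 6)
7: 13  (via 11)
8: 14  (via 3)
0: 15  (via 10)
Shortest route: 2–1–10–0 = 15.

15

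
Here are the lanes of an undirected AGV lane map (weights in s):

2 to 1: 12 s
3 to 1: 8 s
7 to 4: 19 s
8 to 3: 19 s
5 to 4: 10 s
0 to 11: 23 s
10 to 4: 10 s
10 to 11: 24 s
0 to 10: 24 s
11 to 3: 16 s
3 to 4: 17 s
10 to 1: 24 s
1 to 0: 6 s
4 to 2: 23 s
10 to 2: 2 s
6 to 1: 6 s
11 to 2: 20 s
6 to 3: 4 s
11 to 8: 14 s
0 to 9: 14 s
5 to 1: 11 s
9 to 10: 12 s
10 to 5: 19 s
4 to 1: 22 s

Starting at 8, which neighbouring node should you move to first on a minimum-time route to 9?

Enumerating some paths:
8 - 3 - 1 - 0 - 9: 19+8+6+14 = 47
8 - 11 - 2 - 10 - 9: 14+20+2+12 = 48
8 - 11 - 10 - 9: 14+24+12 = 50
8 - 3 - 6 - 1 - 0 - 9: 19+4+6+6+14 = 49
The minimum is 47 s via 8 - 3 - 1 - 0 - 9.
So from 8 the first move is to 3.

3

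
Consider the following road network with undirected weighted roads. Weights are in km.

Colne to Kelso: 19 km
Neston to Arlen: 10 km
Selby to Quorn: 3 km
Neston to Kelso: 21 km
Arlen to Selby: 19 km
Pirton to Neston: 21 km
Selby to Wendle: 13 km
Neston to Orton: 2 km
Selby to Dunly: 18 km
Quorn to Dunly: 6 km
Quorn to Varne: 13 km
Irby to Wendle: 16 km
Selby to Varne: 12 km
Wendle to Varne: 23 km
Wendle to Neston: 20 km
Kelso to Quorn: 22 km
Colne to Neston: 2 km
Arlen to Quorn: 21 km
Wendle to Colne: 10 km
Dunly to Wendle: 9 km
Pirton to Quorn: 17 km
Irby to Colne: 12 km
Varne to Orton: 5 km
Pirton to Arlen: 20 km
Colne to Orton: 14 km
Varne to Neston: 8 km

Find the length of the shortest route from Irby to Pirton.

Candidate routes:
Irby–Colne–Neston–Arlen–Pirton: 12+2+10+20 = 44
Irby–Colne–Neston–Pirton: 12+2+21 = 35
Cheapest is Irby–Colne–Neston–Pirton at 35 km.

35 km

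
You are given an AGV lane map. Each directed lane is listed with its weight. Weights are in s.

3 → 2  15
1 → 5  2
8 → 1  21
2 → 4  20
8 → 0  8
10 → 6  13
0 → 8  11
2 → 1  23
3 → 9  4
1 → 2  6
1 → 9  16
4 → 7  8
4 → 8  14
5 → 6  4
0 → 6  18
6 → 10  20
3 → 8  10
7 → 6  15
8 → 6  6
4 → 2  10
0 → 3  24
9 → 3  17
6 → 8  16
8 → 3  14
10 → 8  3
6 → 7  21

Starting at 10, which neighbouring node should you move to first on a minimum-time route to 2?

Candidate routes:
10 - 8 - 3 - 2: 3+14+15 = 32
10 - 8 - 0 - 3 - 2: 3+8+24+15 = 50
10 - 8 - 1 - 2: 3+21+6 = 30
The minimum is 30 s via 10 - 8 - 1 - 2.
So from 10 the first move is to 8.

8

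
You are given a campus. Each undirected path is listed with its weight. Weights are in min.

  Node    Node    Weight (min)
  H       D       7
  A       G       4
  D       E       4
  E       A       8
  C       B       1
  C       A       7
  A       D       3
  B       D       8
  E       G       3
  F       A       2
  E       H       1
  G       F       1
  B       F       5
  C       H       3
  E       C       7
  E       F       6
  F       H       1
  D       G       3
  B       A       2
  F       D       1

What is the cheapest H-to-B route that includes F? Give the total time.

Shortest H→F: H → F = 1
Best F to B: F → A → B costing 4
Total via F: 1 + 4 = 5 min.

5 min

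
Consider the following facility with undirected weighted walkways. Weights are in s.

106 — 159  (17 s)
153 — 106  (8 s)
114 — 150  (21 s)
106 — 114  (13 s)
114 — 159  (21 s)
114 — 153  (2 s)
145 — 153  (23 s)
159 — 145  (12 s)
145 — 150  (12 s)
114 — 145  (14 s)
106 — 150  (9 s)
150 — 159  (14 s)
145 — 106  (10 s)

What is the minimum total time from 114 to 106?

Settle nodes by increasing distance from 114:
114: 0
153: 2  (via 114)
106: 10  (via 153)
Shortest route: 114 → 153 → 106 = 10 s.

10 s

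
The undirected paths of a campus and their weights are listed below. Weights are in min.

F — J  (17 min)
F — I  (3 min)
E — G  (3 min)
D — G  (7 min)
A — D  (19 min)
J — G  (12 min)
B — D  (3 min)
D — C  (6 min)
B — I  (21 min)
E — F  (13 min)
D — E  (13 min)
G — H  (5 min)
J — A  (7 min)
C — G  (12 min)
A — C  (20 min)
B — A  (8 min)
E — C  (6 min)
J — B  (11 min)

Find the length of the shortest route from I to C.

22 min

Candidate routes:
I - F - E - C: 3+13+6 = 22
I - B - D - C: 21+3+6 = 30
Cheapest is I - F - E - C at 22 min.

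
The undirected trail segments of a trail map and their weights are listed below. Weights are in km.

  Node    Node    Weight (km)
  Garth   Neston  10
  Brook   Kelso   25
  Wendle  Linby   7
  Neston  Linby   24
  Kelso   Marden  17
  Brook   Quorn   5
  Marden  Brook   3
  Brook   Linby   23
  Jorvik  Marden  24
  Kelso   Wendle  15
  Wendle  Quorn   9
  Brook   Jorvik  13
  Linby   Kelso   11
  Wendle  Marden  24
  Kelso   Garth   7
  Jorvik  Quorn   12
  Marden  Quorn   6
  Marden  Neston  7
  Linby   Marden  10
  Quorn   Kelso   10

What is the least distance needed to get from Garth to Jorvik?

29 km

Running Dijkstra from Garth:
Garth: 0
Kelso: 7  (via Garth)
Neston: 10  (via Garth)
Quorn: 17  (via Kelso)
Marden: 17  (via Neston)
Linby: 18  (via Kelso)
Brook: 20  (via Marden)
Wendle: 22  (via Kelso)
Jorvik: 29  (via Quorn)
Shortest route: Garth → Kelso → Quorn → Jorvik = 29 km.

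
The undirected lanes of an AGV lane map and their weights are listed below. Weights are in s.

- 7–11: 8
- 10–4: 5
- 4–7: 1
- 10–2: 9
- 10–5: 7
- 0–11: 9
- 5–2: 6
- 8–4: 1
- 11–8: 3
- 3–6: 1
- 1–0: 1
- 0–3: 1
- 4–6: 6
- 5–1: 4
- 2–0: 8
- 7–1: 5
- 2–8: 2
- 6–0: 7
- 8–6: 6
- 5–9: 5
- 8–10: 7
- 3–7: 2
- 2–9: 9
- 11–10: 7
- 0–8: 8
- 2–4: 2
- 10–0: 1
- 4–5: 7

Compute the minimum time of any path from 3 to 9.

Shortest distances from 3:
3: 0
0: 1  (via 3)
6: 1  (via 3)
1: 2  (via 0)
7: 2  (via 3)
10: 2  (via 0)
4: 3  (via 7)
8: 4  (via 4)
2: 5  (via 4)
5: 6  (via 1)
11: 7  (via 8)
9: 11  (via 5)
Shortest route: 3 → 0 → 1 → 5 → 9 = 11 s.

11 s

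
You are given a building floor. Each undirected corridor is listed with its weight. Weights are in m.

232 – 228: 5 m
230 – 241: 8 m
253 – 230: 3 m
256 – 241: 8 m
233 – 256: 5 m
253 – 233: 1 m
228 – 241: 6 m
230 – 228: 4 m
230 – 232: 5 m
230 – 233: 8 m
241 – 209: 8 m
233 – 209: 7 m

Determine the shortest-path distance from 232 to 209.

Compare a few routes:
232 - 230 - 253 - 233 - 209: 5+3+1+7 = 16
232 - 228 - 241 - 209: 5+6+8 = 19
The minimum is 16 m via 232 - 230 - 253 - 233 - 209.

16 m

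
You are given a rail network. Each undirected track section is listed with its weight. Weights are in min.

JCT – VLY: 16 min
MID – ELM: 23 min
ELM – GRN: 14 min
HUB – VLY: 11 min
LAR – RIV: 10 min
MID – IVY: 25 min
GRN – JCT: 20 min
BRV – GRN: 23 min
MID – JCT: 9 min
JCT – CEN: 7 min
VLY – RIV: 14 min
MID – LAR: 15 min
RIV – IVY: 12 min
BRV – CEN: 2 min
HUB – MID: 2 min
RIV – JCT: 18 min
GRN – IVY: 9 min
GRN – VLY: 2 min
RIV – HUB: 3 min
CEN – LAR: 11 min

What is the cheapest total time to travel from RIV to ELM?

28 min

Compare a few routes:
RIV - HUB - MID - ELM: 3+2+23 = 28
RIV - VLY - GRN - ELM: 14+2+14 = 30
Cheapest is RIV - HUB - MID - ELM at 28 min.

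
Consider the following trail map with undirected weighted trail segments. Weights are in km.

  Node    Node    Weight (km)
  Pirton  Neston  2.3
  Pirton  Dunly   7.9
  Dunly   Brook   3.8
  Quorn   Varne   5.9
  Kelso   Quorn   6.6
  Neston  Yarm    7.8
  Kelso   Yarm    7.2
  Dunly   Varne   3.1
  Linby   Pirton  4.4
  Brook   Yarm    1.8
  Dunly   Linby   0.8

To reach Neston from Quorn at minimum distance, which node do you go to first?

Enumerating some paths:
Quorn–Varne–Dunly–Pirton–Neston: 5.9+3.1+7.9+2.3 = 19.2
Quorn–Varne–Dunly–Brook–Yarm–Neston: 5.9+3.1+3.8+1.8+7.8 = 22.4
Quorn–Varne–Dunly–Linby–Pirton–Neston: 5.9+3.1+0.8+4.4+2.3 = 16.5
Quorn–Kelso–Yarm–Neston: 6.6+7.2+7.8 = 21.6
The minimum is 16.5 km via Quorn–Varne–Dunly–Linby–Pirton–Neston.
So from Quorn the first move is to Varne.

Varne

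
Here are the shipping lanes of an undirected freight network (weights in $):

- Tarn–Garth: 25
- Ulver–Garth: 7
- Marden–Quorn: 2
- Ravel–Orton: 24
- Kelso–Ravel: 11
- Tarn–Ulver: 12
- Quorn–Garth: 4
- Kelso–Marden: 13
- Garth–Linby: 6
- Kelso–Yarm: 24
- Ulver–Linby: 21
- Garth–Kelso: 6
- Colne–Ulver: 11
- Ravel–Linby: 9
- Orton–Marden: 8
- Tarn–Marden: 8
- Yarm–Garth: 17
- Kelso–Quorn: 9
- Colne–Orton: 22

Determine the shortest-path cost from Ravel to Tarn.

Shortest distances from Ravel:
Ravel: 0
Linby: 9  (via Ravel)
Kelso: 11  (via Ravel)
Garth: 15  (via Linby)
Quorn: 19  (via Garth)
Marden: 21  (via Quorn)
Ulver: 22  (via Garth)
Orton: 24  (via Ravel)
Tarn: 29  (via Marden)
Shortest route: Ravel–Linby–Garth–Quorn–Marden–Tarn = $29.

$29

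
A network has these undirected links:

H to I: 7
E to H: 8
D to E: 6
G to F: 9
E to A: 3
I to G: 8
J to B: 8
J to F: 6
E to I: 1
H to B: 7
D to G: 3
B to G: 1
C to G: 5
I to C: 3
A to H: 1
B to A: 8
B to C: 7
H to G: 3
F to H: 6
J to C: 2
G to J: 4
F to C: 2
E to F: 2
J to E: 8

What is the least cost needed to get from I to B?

9

Candidate routes:
I - G - B: 8+1 = 9
I - C - B: 3+7 = 10
Cheapest is I - G - B at 9.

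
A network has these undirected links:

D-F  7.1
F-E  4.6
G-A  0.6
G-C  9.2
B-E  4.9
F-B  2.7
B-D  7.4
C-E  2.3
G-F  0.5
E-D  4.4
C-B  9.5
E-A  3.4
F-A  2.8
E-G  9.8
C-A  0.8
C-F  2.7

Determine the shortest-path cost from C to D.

6.7

Enumerating some paths:
C → A → G → F → D: 0.8+0.6+0.5+7.1 = 9
C → A → E → D: 0.8+3.4+4.4 = 8.6
C → E → D: 2.3+4.4 = 6.7
Cheapest is C → E → D at 6.7.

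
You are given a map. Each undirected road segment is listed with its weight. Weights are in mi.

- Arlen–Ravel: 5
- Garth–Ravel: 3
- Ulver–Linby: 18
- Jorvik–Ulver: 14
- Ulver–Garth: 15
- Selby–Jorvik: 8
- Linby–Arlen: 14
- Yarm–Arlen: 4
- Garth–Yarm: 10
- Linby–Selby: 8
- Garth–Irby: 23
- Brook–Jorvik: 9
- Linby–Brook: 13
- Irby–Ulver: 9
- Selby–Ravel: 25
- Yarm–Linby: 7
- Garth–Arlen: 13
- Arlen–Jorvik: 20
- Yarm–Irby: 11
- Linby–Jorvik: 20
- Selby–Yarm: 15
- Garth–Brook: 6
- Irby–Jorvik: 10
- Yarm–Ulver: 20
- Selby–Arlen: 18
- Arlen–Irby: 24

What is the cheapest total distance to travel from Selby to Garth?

Enumerating some paths:
Selby–Linby–Yarm–Garth: 8+7+10 = 25
Selby–Jorvik–Brook–Garth: 8+9+6 = 23
Selby–Yarm–Garth: 15+10 = 25
Cheapest is Selby–Jorvik–Brook–Garth at 23 mi.

23 mi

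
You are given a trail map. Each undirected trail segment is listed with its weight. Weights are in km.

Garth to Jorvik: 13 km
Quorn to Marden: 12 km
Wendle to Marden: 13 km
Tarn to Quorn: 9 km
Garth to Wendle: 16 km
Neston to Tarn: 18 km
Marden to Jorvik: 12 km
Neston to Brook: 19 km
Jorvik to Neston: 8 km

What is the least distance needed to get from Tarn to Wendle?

34 km

Compare a few routes:
Tarn–Neston–Jorvik–Garth–Wendle: 18+8+13+16 = 55
Tarn–Neston–Jorvik–Marden–Wendle: 18+8+12+13 = 51
Tarn–Quorn–Marden–Wendle: 9+12+13 = 34
Tarn–Quorn–Marden–Jorvik–Garth–Wendle: 9+12+12+13+16 = 62
Cheapest is Tarn–Quorn–Marden–Wendle at 34 km.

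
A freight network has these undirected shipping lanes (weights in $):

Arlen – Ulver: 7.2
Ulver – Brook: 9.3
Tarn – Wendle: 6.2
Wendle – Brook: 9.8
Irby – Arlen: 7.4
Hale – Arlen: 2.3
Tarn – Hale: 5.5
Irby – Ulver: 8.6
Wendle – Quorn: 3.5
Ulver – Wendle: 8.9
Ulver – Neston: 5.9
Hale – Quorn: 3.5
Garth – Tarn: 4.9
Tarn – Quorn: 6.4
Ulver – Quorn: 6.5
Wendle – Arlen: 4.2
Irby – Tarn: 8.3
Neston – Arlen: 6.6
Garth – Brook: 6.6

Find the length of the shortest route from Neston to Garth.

Candidate routes:
Neston → Arlen → Hale → Tarn → Garth: 6.6+2.3+5.5+4.9 = 19.3
Neston → Ulver → Brook → Garth: 5.9+9.3+6.6 = 21.8
Cheapest is Neston → Arlen → Hale → Tarn → Garth at $19.3.

$19.3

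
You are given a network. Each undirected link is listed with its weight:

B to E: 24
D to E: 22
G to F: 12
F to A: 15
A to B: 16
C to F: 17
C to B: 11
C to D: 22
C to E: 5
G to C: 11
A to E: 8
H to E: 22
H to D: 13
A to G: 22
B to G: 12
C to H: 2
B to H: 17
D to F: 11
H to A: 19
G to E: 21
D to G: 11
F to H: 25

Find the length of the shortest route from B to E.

16

Running Dijkstra from B:
B: 0
C: 11  (via B)
G: 12  (via B)
H: 13  (via C)
A: 16  (via B)
E: 16  (via C)
Shortest route: B → C → E = 16.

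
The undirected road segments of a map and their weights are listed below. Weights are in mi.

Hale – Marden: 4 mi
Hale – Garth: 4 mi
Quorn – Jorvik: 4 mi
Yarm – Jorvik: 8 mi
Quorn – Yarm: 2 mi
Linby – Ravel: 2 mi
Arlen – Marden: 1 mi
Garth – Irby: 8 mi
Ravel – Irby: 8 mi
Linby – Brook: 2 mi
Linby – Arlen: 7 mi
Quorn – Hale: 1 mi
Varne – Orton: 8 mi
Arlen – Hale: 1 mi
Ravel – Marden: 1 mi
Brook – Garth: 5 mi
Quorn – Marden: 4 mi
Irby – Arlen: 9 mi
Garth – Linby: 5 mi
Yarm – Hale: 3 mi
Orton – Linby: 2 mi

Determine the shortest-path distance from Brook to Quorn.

Candidate routes:
Brook–Linby–Ravel–Marden–Arlen–Hale–Quorn: 2+2+1+1+1+1 = 8
Brook–Garth–Hale–Quorn: 5+4+1 = 10
Brook–Linby–Ravel–Marden–Quorn: 2+2+1+4 = 9
Cheapest is Brook–Linby–Ravel–Marden–Arlen–Hale–Quorn at 8 mi.

8 mi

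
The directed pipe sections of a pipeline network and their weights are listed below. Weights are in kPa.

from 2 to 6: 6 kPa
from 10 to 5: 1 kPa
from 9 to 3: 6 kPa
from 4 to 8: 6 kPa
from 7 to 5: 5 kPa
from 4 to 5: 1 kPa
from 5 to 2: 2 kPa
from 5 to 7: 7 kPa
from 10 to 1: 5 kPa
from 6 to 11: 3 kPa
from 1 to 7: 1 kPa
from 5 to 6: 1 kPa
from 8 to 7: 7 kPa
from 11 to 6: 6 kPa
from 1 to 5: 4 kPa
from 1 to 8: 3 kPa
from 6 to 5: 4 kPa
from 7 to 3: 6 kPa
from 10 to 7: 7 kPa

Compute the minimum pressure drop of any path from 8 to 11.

16 kPa

Candidate routes:
8 - 7 - 5 - 2 - 6 - 11: 7+5+2+6+3 = 23
8 - 7 - 5 - 6 - 11: 7+5+1+3 = 16
Cheapest is 8 - 7 - 5 - 6 - 11 at 16 kPa.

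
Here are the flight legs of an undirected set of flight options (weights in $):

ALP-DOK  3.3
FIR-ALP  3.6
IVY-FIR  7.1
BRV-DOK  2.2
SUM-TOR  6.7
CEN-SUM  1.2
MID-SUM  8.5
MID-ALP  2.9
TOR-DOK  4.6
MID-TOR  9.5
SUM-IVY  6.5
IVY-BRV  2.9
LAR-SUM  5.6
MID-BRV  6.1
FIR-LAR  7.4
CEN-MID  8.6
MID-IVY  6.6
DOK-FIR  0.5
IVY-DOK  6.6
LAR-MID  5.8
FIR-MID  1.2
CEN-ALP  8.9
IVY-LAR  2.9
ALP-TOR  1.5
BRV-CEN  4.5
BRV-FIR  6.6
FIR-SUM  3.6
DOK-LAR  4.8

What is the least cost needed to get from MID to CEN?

$6

Enumerating some paths:
MID - CEN: 8.6 = 8.6
MID - FIR - SUM - CEN: 1.2+3.6+1.2 = 6
MID - FIR - DOK - BRV - CEN: 1.2+0.5+2.2+4.5 = 8.4
The minimum is $6 via MID - FIR - SUM - CEN.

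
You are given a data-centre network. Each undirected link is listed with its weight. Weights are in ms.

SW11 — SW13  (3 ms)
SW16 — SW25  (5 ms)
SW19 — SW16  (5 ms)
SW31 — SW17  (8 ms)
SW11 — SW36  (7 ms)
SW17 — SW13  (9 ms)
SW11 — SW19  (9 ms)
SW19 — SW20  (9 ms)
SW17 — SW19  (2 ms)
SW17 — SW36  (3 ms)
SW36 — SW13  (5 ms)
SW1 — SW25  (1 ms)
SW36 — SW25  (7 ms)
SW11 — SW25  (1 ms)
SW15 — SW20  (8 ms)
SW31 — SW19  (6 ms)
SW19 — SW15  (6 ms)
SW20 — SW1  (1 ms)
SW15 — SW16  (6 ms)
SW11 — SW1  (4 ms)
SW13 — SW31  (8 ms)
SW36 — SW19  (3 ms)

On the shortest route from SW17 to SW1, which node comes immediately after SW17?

Candidate routes:
SW17–SW19–SW20–SW1: 2+9+1 = 12
SW17–SW36–SW25–SW1: 3+7+1 = 11
SW17–SW36–SW11–SW25–SW1: 3+7+1+1 = 12
Cheapest is SW17–SW36–SW25–SW1 at 11 ms.
So from SW17 the first move is to SW36.

SW36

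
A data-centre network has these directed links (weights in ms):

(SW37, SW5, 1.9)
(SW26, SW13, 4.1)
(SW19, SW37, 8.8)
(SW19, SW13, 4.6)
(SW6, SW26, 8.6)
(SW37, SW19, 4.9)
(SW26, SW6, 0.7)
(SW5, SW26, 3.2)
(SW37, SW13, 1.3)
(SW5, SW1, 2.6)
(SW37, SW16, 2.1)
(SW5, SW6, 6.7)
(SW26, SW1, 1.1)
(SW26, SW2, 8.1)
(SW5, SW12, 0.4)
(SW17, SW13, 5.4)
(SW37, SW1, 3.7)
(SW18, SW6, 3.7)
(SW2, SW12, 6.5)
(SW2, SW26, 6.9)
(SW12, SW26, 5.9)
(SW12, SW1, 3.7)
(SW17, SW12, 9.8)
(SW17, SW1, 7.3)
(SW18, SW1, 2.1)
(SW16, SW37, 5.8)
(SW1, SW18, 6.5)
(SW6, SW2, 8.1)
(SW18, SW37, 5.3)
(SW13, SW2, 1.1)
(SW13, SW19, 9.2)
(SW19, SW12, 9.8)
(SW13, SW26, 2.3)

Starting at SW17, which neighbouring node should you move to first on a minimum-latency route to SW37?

SW1

Enumerating some paths:
SW17 → SW13 → SW19 → SW37: 5.4+9.2+8.8 = 23.4
SW17 → SW1 → SW18 → SW37: 7.3+6.5+5.3 = 19.1
SW17 → SW13 → SW26 → SW1 → SW18 → SW37: 5.4+2.3+1.1+6.5+5.3 = 20.6
Cheapest is SW17 → SW1 → SW18 → SW37 at 19.1 ms.
So from SW17 the first move is to SW1.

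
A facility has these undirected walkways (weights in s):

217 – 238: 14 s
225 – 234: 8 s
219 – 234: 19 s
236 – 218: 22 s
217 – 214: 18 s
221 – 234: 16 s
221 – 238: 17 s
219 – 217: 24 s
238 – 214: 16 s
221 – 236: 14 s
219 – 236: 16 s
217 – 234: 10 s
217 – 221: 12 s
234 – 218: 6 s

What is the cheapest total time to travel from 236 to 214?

44 s

Settle nodes by increasing distance from 236:
236: 0
221: 14  (via 236)
219: 16  (via 236)
218: 22  (via 236)
217: 26  (via 221)
234: 28  (via 218)
238: 31  (via 221)
225: 36  (via 234)
214: 44  (via 217)
Shortest route: 236 → 221 → 217 → 214 = 44 s.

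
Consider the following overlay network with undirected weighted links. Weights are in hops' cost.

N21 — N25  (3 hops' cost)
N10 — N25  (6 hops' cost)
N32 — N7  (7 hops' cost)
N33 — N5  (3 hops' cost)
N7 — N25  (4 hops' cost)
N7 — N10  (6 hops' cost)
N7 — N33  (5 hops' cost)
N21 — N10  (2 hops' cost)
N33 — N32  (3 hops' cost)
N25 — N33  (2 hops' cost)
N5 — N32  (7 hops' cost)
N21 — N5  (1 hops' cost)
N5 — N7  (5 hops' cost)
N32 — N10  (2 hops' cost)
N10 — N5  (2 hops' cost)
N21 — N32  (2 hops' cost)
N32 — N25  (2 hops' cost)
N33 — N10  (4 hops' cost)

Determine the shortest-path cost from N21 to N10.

Candidate routes:
N21–N32–N10: 2+2 = 4
N21–N10: 2 = 2
N21–N5–N10: 1+2 = 3
The minimum is 2 hops' cost via N21–N10.

2 hops' cost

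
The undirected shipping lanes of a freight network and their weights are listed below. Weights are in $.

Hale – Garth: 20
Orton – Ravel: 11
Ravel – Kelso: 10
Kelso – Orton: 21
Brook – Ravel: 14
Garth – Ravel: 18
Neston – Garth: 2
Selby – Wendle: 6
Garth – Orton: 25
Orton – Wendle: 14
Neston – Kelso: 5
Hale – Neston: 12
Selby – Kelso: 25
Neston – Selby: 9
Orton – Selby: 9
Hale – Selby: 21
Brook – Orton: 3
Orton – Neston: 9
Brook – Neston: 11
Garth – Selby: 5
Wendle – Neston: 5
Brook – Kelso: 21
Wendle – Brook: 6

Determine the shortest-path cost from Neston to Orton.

$9

Enumerating some paths:
Neston → Orton: 9 = 9
Neston → Brook → Orton: 11+3 = 14
Neston → Wendle → Brook → Orton: 5+6+3 = 14
Cheapest is Neston → Orton at $9.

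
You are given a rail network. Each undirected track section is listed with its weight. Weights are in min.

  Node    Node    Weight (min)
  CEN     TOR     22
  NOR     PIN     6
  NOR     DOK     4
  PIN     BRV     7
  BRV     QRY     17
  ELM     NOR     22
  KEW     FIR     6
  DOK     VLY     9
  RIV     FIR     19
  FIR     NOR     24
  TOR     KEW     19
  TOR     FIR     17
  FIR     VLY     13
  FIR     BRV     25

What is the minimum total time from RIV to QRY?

Candidate routes:
RIV → FIR → NOR → PIN → BRV → QRY: 19+24+6+7+17 = 73
RIV → FIR → BRV → QRY: 19+25+17 = 61
The minimum is 61 min via RIV → FIR → BRV → QRY.

61 min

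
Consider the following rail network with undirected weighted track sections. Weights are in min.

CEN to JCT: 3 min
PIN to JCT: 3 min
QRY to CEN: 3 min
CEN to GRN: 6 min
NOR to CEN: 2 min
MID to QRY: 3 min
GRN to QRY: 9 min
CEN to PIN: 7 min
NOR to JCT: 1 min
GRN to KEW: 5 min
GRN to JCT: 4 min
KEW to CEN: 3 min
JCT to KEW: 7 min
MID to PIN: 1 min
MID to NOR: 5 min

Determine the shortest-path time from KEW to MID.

Shortest distances from KEW:
KEW: 0
CEN: 3  (via KEW)
GRN: 5  (via KEW)
NOR: 5  (via CEN)
JCT: 6  (via CEN)
QRY: 6  (via CEN)
PIN: 9  (via JCT)
MID: 9  (via QRY)
Shortest route: KEW → CEN → QRY → MID = 9 min.

9 min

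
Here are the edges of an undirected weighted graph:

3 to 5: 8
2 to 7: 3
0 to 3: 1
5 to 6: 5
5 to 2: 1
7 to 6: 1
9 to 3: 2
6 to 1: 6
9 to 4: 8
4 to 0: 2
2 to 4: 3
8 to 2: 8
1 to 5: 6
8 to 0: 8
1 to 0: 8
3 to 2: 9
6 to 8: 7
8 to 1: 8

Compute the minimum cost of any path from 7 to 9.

Shortest distances from 7:
7: 0
6: 1  (via 7)
2: 3  (via 7)
5: 4  (via 2)
4: 6  (via 2)
1: 7  (via 6)
0: 8  (via 4)
8: 8  (via 6)
3: 9  (via 0)
9: 11  (via 3)
Shortest route: 7–2–4–0–3–9 = 11.

11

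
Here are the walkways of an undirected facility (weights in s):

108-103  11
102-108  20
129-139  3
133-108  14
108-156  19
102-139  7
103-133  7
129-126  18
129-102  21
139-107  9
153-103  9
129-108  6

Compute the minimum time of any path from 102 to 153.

Shortest distances from 102:
102: 0
139: 7  (via 102)
129: 10  (via 139)
108: 16  (via 129)
107: 16  (via 139)
103: 27  (via 108)
126: 28  (via 129)
133: 30  (via 108)
156: 35  (via 108)
153: 36  (via 103)
Shortest route: 102 → 139 → 129 → 108 → 103 → 153 = 36 s.

36 s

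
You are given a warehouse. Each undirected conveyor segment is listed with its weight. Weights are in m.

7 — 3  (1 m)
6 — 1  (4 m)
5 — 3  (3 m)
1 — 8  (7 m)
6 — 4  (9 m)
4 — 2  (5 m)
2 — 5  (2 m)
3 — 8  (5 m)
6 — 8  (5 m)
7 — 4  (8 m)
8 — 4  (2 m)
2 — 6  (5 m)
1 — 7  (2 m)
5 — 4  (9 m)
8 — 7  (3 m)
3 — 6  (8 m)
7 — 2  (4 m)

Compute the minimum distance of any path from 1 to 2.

6 m

Enumerating some paths:
1 → 6 → 2: 4+5 = 9
1 → 7 → 2: 2+4 = 6
1 → 7 → 3 → 5 → 2: 2+1+3+2 = 8
Cheapest is 1 → 7 → 2 at 6 m.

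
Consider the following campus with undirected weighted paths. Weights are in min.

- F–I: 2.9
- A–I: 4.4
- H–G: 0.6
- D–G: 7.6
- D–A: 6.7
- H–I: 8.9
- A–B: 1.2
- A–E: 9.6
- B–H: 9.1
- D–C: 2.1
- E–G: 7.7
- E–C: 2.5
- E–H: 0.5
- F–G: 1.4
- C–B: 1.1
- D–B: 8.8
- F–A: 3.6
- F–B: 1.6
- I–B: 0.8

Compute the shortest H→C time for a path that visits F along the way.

4.7 min

Shortest H→F: H–G–F = 2
Shortest F→C: F–B–C = 2.7
Total via F: 2 + 2.7 = 4.7 min.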